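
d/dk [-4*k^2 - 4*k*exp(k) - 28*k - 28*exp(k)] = -4*k*exp(k) - 8*k - 32*exp(k) - 28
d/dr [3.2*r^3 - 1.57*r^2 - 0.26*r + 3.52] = 9.6*r^2 - 3.14*r - 0.26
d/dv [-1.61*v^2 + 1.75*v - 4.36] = 1.75 - 3.22*v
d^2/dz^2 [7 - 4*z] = 0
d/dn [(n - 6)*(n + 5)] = 2*n - 1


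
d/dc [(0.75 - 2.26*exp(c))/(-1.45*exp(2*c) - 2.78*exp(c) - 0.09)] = (-3.277*exp(2*c) + 2.175*exp(c) + 2.2884)*exp(c)/(2.1025*exp(4*c) + 8.062*exp(3*c) + 7.9894*exp(2*c) + 0.5004*exp(c) + 0.0081)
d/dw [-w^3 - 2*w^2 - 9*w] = -3*w^2 - 4*w - 9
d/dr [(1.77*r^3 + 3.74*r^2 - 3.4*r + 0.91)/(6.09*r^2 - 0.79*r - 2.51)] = (10.7793*r^4 - 2.79660000000001*r^3 + 4.4233*r^2 - 29.8586*r + 9.2529)/(37.0881*r^4 - 9.6222*r^3 - 29.9477*r^2 + 3.9658*r + 6.3001)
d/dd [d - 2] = 1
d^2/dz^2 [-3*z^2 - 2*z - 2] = -6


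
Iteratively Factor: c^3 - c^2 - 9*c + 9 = (c + 3)*(c^2 - 4*c + 3) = (c - 1)*(c + 3)*(c - 3)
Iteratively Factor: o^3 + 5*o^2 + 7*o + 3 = (o + 3)*(o^2 + 2*o + 1) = (o + 1)*(o + 3)*(o + 1)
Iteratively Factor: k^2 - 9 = (k - 3)*(k + 3)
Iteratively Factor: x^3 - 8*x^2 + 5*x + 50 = (x - 5)*(x^2 - 3*x - 10) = (x - 5)^2*(x + 2)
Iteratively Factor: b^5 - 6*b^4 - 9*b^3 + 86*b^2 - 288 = (b - 4)*(b^4 - 2*b^3 - 17*b^2 + 18*b + 72) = (b - 4)*(b + 3)*(b^3 - 5*b^2 - 2*b + 24) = (b - 4)*(b - 3)*(b + 3)*(b^2 - 2*b - 8) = (b - 4)^2*(b - 3)*(b + 3)*(b + 2)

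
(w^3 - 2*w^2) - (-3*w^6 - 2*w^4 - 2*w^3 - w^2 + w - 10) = 3*w^6 + 2*w^4 + 3*w^3 - w^2 - w + 10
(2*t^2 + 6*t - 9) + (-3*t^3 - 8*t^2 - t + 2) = -3*t^3 - 6*t^2 + 5*t - 7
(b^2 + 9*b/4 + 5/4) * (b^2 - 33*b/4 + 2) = b^4 - 6*b^3 - 245*b^2/16 - 93*b/16 + 5/2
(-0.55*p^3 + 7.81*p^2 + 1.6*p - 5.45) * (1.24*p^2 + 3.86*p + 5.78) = -0.682*p^5 + 7.5614*p^4 + 28.9516*p^3 + 44.5598*p^2 - 11.789*p - 31.501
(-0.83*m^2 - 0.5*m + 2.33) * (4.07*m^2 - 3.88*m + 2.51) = -3.3781*m^4 + 1.1854*m^3 + 9.3398*m^2 - 10.2954*m + 5.8483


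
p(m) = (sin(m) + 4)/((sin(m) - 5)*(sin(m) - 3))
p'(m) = cos(m)/((sin(m) - 5)*(sin(m) - 3)) - (sin(m) + 4)*cos(m)/((sin(m) - 5)*(sin(m) - 3)^2) - (sin(m) + 4)*cos(m)/((sin(m) - 5)^2*(sin(m) - 3)) = (-8*sin(m) + cos(m)^2 + 46)*cos(m)/((sin(m) - 5)^2*(sin(m) - 3)^2)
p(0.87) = 0.50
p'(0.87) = 0.29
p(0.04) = 0.28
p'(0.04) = 0.22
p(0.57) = 0.41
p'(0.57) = 0.30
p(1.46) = 0.62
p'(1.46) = 0.07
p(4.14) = 0.14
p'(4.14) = -0.06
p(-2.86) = 0.22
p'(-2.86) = -0.16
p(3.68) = 0.18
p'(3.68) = -0.12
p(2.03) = 0.57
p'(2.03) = -0.23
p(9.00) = 0.37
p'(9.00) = -0.28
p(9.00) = 0.37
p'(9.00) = -0.28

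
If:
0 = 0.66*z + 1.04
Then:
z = -1.58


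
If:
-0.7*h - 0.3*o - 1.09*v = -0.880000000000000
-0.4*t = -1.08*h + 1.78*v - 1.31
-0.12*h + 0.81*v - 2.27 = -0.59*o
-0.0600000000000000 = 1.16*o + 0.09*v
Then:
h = -2.67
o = -0.25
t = -15.46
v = 2.59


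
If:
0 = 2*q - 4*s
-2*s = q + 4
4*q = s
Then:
No Solution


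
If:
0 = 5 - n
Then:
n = 5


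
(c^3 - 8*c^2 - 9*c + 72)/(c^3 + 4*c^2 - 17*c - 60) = (c^2 - 11*c + 24)/(c^2 + c - 20)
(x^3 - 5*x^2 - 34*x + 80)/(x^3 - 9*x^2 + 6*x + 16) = (x + 5)/(x + 1)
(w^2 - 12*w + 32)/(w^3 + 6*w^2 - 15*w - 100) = (w - 8)/(w^2 + 10*w + 25)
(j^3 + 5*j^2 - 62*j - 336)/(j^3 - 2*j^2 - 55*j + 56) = (j + 6)/(j - 1)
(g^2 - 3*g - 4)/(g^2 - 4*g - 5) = (g - 4)/(g - 5)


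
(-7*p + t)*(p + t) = -7*p^2 - 6*p*t + t^2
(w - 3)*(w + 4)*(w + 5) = w^3 + 6*w^2 - 7*w - 60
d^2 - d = d*(d - 1)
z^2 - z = z*(z - 1)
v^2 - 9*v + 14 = (v - 7)*(v - 2)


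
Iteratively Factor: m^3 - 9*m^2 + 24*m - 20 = (m - 2)*(m^2 - 7*m + 10) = (m - 2)^2*(m - 5)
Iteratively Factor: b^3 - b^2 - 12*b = (b + 3)*(b^2 - 4*b) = b*(b + 3)*(b - 4)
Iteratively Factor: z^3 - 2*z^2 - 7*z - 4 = (z + 1)*(z^2 - 3*z - 4) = (z + 1)^2*(z - 4)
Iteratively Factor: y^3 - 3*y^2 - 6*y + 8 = (y + 2)*(y^2 - 5*y + 4) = (y - 1)*(y + 2)*(y - 4)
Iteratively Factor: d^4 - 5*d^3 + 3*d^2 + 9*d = (d + 1)*(d^3 - 6*d^2 + 9*d) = d*(d + 1)*(d^2 - 6*d + 9) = d*(d - 3)*(d + 1)*(d - 3)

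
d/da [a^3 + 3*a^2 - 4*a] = 3*a^2 + 6*a - 4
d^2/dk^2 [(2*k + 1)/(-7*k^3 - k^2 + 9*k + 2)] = 2*(-(2*k + 1)*(21*k^2 + 2*k - 9)^2 + (42*k^2 + 4*k + (2*k + 1)*(21*k + 1) - 18)*(7*k^3 + k^2 - 9*k - 2))/(7*k^3 + k^2 - 9*k - 2)^3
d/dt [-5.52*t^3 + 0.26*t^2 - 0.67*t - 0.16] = -16.56*t^2 + 0.52*t - 0.67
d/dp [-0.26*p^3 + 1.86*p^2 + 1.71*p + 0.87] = -0.78*p^2 + 3.72*p + 1.71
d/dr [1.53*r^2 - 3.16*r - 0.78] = 3.06*r - 3.16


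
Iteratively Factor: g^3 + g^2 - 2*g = (g)*(g^2 + g - 2) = g*(g + 2)*(g - 1)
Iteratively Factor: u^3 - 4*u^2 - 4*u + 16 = (u - 2)*(u^2 - 2*u - 8) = (u - 2)*(u + 2)*(u - 4)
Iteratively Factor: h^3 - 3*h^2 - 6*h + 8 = (h + 2)*(h^2 - 5*h + 4) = (h - 1)*(h + 2)*(h - 4)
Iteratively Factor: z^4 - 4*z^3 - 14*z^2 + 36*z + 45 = (z - 3)*(z^3 - z^2 - 17*z - 15) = (z - 3)*(z + 1)*(z^2 - 2*z - 15) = (z - 3)*(z + 1)*(z + 3)*(z - 5)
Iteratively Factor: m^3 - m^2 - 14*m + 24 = (m + 4)*(m^2 - 5*m + 6) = (m - 3)*(m + 4)*(m - 2)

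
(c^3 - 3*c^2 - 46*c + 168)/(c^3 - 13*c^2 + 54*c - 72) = (c + 7)/(c - 3)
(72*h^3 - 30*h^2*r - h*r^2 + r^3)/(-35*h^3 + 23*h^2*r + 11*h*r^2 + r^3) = (72*h^3 - 30*h^2*r - h*r^2 + r^3)/(-35*h^3 + 23*h^2*r + 11*h*r^2 + r^3)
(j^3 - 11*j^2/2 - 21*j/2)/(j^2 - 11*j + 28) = j*(2*j + 3)/(2*(j - 4))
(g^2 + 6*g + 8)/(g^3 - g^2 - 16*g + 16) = (g + 2)/(g^2 - 5*g + 4)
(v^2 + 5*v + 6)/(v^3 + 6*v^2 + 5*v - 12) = (v + 2)/(v^2 + 3*v - 4)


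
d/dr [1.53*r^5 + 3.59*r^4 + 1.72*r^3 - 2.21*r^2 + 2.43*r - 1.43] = 7.65*r^4 + 14.36*r^3 + 5.16*r^2 - 4.42*r + 2.43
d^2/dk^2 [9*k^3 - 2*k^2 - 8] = 54*k - 4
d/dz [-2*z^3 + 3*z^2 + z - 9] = -6*z^2 + 6*z + 1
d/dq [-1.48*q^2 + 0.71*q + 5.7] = 0.71 - 2.96*q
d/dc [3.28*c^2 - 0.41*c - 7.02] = 6.56*c - 0.41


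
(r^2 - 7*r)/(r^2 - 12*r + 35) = r/(r - 5)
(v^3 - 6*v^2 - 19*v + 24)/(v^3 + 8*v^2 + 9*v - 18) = (v - 8)/(v + 6)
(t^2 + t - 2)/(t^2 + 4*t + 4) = (t - 1)/(t + 2)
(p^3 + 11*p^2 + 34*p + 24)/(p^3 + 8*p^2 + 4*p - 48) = (p + 1)/(p - 2)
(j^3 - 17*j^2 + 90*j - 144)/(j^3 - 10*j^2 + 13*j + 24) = (j - 6)/(j + 1)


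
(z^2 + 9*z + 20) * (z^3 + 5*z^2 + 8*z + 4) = z^5 + 14*z^4 + 73*z^3 + 176*z^2 + 196*z + 80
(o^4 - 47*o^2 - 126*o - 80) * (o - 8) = o^5 - 8*o^4 - 47*o^3 + 250*o^2 + 928*o + 640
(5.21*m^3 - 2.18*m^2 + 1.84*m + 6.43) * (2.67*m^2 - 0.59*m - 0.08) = 13.9107*m^5 - 8.8945*m^4 + 5.7822*m^3 + 16.2569*m^2 - 3.9409*m - 0.5144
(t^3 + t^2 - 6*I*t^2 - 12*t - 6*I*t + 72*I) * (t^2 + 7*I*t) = t^5 + t^4 + I*t^4 + 30*t^3 + I*t^3 + 42*t^2 - 12*I*t^2 - 504*t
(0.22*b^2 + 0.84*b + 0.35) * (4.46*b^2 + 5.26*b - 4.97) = 0.9812*b^4 + 4.9036*b^3 + 4.886*b^2 - 2.3338*b - 1.7395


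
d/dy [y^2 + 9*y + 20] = 2*y + 9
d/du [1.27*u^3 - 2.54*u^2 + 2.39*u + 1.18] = 3.81*u^2 - 5.08*u + 2.39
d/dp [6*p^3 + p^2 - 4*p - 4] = 18*p^2 + 2*p - 4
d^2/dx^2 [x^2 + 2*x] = 2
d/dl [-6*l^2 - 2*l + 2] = -12*l - 2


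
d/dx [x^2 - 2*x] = 2*x - 2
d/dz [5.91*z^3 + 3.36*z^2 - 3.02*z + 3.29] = 17.73*z^2 + 6.72*z - 3.02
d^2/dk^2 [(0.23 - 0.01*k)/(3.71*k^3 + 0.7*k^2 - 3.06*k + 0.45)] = (-0.825846*k^5 + 37.833096*k^4 + 9.320108*k^3 - 14.790048*k^2 - 5.24097*k + 4.134816)/(51.064811*k^9 + 28.90461*k^8 - 120.900738*k^7 - 28.756385*k^6 + 106.730568*k^5 - 10.32696*k^4 - 32.182191*k^3 + 13.06611*k^2 - 1.85895*k + 0.091125)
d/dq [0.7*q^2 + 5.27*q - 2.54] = 1.4*q + 5.27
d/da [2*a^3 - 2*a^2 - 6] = 2*a*(3*a - 2)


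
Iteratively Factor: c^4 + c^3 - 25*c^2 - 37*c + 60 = (c - 1)*(c^3 + 2*c^2 - 23*c - 60) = (c - 1)*(c + 4)*(c^2 - 2*c - 15) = (c - 5)*(c - 1)*(c + 4)*(c + 3)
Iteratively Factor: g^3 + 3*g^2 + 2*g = (g + 2)*(g^2 + g) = (g + 1)*(g + 2)*(g)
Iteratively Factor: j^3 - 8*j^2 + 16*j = (j)*(j^2 - 8*j + 16) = j*(j - 4)*(j - 4)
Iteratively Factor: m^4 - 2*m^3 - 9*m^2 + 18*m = (m - 3)*(m^3 + m^2 - 6*m) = (m - 3)*(m - 2)*(m^2 + 3*m) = (m - 3)*(m - 2)*(m + 3)*(m)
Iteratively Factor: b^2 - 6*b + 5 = (b - 1)*(b - 5)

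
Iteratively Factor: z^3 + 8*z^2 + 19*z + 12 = (z + 3)*(z^2 + 5*z + 4) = (z + 1)*(z + 3)*(z + 4)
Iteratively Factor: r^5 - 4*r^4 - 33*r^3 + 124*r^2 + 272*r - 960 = (r + 4)*(r^4 - 8*r^3 - r^2 + 128*r - 240) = (r - 3)*(r + 4)*(r^3 - 5*r^2 - 16*r + 80) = (r - 3)*(r + 4)^2*(r^2 - 9*r + 20) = (r - 5)*(r - 3)*(r + 4)^2*(r - 4)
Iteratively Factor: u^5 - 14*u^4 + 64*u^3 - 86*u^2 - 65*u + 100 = (u + 1)*(u^4 - 15*u^3 + 79*u^2 - 165*u + 100) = (u - 4)*(u + 1)*(u^3 - 11*u^2 + 35*u - 25) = (u - 5)*(u - 4)*(u + 1)*(u^2 - 6*u + 5) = (u - 5)*(u - 4)*(u - 1)*(u + 1)*(u - 5)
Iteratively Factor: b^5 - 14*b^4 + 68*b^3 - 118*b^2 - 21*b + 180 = (b + 1)*(b^4 - 15*b^3 + 83*b^2 - 201*b + 180) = (b - 5)*(b + 1)*(b^3 - 10*b^2 + 33*b - 36) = (b - 5)*(b - 3)*(b + 1)*(b^2 - 7*b + 12) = (b - 5)*(b - 3)^2*(b + 1)*(b - 4)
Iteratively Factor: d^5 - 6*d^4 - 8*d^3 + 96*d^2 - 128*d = (d - 2)*(d^4 - 4*d^3 - 16*d^2 + 64*d) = (d - 4)*(d - 2)*(d^3 - 16*d) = (d - 4)^2*(d - 2)*(d^2 + 4*d) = (d - 4)^2*(d - 2)*(d + 4)*(d)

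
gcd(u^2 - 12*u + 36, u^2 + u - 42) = u - 6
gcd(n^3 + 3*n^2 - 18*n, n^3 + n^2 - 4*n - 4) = 1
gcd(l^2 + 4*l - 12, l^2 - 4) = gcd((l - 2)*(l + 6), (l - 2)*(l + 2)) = l - 2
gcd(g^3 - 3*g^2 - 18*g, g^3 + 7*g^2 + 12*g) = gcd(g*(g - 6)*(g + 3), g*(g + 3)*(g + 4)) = g^2 + 3*g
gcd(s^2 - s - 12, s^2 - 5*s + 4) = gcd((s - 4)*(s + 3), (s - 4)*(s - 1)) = s - 4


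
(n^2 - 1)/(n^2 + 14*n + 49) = (n^2 - 1)/(n^2 + 14*n + 49)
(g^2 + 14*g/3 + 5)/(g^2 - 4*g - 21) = (g + 5/3)/(g - 7)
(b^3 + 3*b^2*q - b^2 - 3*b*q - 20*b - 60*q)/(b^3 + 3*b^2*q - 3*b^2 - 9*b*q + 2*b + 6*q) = (b^2 - b - 20)/(b^2 - 3*b + 2)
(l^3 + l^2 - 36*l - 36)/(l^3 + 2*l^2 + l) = (l^2 - 36)/(l*(l + 1))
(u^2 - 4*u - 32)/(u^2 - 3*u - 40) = (u + 4)/(u + 5)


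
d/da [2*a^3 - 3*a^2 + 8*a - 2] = 6*a^2 - 6*a + 8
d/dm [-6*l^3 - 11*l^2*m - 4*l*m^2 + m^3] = -11*l^2 - 8*l*m + 3*m^2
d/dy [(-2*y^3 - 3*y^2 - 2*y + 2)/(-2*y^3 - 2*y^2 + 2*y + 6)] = (-y^4 - 8*y^3 - 17*y^2 - 14*y - 8)/(2*(y^6 + 2*y^5 - y^4 - 8*y^3 - 5*y^2 + 6*y + 9))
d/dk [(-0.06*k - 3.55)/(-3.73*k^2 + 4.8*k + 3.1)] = (-0.2238*k^2 - 26.483*k + 16.854)/(13.9129*k^4 - 35.808*k^3 - 0.0860000000000021*k^2 + 29.76*k + 9.61)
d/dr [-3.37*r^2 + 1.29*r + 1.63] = 1.29 - 6.74*r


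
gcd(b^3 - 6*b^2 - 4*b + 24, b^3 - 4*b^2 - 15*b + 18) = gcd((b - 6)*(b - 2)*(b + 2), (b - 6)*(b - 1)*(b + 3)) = b - 6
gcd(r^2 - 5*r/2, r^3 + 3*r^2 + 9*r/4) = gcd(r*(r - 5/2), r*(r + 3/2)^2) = r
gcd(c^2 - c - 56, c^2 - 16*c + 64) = c - 8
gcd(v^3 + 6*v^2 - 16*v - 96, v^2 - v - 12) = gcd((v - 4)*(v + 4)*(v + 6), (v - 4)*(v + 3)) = v - 4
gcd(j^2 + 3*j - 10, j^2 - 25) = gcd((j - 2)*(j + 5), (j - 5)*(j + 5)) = j + 5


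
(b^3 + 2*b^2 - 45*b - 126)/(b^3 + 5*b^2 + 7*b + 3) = (b^2 - b - 42)/(b^2 + 2*b + 1)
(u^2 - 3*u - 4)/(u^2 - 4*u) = (u + 1)/u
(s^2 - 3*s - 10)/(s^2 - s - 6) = (s - 5)/(s - 3)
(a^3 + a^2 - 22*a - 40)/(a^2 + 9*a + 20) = (a^2 - 3*a - 10)/(a + 5)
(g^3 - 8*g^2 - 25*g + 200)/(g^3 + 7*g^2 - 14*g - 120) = (g^2 - 13*g + 40)/(g^2 + 2*g - 24)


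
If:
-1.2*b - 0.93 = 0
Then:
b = -0.78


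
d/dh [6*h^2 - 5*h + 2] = 12*h - 5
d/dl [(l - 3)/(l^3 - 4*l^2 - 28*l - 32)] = (-2*l^2 + 17*l - 58)/(l^5 - 10*l^4 - 20*l^3 + 200*l^2 + 640*l + 512)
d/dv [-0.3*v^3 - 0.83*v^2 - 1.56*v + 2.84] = -0.9*v^2 - 1.66*v - 1.56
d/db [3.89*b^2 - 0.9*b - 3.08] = 7.78*b - 0.9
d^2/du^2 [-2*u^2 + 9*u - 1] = -4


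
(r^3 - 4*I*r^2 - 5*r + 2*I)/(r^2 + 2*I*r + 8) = (r^2 - 2*I*r - 1)/(r + 4*I)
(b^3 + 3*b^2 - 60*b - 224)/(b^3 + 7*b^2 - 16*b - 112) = (b - 8)/(b - 4)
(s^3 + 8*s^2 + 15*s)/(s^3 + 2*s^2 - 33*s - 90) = s/(s - 6)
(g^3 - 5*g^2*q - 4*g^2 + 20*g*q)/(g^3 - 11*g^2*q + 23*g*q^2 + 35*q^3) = g*(4 - g)/(-g^2 + 6*g*q + 7*q^2)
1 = 1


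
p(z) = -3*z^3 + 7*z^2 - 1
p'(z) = -9*z^2 + 14*z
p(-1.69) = 33.47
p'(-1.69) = -49.36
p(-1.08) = 10.94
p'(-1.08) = -25.62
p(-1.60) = 29.21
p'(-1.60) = -45.44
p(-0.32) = -0.18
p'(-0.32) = -5.40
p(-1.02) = 9.47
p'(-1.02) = -23.64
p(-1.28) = 16.76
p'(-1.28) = -32.67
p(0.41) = -0.03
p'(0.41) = 4.23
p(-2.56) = 95.21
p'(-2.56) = -94.82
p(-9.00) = 2753.00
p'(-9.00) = -855.00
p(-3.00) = 143.00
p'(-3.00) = -123.00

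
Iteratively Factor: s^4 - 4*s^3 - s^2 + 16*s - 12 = (s - 2)*(s^3 - 2*s^2 - 5*s + 6) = (s - 2)*(s - 1)*(s^2 - s - 6) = (s - 3)*(s - 2)*(s - 1)*(s + 2)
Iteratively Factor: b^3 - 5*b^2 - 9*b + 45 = (b - 5)*(b^2 - 9) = (b - 5)*(b - 3)*(b + 3)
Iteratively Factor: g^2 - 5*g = (g)*(g - 5)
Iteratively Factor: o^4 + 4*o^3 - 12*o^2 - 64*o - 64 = (o - 4)*(o^3 + 8*o^2 + 20*o + 16) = (o - 4)*(o + 2)*(o^2 + 6*o + 8) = (o - 4)*(o + 2)^2*(o + 4)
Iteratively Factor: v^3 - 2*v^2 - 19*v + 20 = (v + 4)*(v^2 - 6*v + 5) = (v - 1)*(v + 4)*(v - 5)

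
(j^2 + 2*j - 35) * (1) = j^2 + 2*j - 35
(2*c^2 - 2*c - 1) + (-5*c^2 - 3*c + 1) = -3*c^2 - 5*c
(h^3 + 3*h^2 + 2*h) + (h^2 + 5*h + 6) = h^3 + 4*h^2 + 7*h + 6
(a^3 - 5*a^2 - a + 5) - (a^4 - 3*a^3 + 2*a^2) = -a^4 + 4*a^3 - 7*a^2 - a + 5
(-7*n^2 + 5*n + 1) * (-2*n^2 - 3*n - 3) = 14*n^4 + 11*n^3 + 4*n^2 - 18*n - 3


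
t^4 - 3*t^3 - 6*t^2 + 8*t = t*(t - 4)*(t - 1)*(t + 2)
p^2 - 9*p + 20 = (p - 5)*(p - 4)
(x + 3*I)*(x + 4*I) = x^2 + 7*I*x - 12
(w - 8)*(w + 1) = w^2 - 7*w - 8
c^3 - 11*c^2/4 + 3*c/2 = c*(c - 2)*(c - 3/4)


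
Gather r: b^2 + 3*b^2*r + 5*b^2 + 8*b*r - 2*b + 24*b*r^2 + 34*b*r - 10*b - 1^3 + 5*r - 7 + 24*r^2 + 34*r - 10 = 6*b^2 - 12*b + r^2*(24*b + 24) + r*(3*b^2 + 42*b + 39) - 18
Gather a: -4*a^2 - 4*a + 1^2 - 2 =-4*a^2 - 4*a - 1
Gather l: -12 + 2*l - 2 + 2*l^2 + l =2*l^2 + 3*l - 14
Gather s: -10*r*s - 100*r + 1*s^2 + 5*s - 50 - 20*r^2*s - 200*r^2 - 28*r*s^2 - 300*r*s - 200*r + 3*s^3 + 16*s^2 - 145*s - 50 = -200*r^2 - 300*r + 3*s^3 + s^2*(17 - 28*r) + s*(-20*r^2 - 310*r - 140) - 100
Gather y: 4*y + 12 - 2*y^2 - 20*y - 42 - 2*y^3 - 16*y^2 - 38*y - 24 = -2*y^3 - 18*y^2 - 54*y - 54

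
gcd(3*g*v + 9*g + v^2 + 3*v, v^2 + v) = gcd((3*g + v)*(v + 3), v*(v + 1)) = 1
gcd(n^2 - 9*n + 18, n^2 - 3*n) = n - 3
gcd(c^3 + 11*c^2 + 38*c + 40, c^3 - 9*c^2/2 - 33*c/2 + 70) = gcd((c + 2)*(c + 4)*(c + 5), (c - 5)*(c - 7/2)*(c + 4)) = c + 4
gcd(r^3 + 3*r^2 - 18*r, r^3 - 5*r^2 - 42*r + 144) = r^2 + 3*r - 18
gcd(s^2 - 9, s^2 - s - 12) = s + 3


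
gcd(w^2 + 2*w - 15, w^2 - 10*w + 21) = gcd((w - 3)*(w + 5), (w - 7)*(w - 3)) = w - 3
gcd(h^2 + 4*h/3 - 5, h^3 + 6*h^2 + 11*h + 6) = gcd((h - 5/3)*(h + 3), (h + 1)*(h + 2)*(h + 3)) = h + 3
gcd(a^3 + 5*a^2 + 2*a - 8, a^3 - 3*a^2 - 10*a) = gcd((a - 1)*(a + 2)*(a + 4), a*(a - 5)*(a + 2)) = a + 2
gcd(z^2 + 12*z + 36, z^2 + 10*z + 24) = z + 6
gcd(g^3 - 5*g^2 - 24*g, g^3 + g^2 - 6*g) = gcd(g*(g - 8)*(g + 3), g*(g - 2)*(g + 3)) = g^2 + 3*g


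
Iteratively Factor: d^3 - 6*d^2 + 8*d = (d - 2)*(d^2 - 4*d) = d*(d - 2)*(d - 4)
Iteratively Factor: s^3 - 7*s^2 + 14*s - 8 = (s - 4)*(s^2 - 3*s + 2) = (s - 4)*(s - 1)*(s - 2)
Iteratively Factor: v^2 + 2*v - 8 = (v + 4)*(v - 2)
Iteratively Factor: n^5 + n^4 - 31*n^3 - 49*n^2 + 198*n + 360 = (n + 2)*(n^4 - n^3 - 29*n^2 + 9*n + 180) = (n + 2)*(n + 3)*(n^3 - 4*n^2 - 17*n + 60) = (n - 3)*(n + 2)*(n + 3)*(n^2 - n - 20) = (n - 5)*(n - 3)*(n + 2)*(n + 3)*(n + 4)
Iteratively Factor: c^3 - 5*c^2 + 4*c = (c - 4)*(c^2 - c) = c*(c - 4)*(c - 1)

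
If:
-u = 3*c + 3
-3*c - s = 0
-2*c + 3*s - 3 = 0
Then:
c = -3/11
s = 9/11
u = -24/11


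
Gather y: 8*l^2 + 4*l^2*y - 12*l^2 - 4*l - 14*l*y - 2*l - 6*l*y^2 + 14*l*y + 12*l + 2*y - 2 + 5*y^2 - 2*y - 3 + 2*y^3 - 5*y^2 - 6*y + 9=-4*l^2 - 6*l*y^2 + 6*l + 2*y^3 + y*(4*l^2 - 6) + 4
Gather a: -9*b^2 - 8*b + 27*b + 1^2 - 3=-9*b^2 + 19*b - 2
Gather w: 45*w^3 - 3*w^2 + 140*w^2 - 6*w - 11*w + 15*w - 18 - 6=45*w^3 + 137*w^2 - 2*w - 24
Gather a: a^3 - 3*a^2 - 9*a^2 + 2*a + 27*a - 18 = a^3 - 12*a^2 + 29*a - 18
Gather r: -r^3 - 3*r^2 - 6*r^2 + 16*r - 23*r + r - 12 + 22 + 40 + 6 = -r^3 - 9*r^2 - 6*r + 56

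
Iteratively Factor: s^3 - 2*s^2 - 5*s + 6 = (s - 3)*(s^2 + s - 2) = (s - 3)*(s - 1)*(s + 2)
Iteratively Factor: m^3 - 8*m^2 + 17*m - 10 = (m - 2)*(m^2 - 6*m + 5) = (m - 5)*(m - 2)*(m - 1)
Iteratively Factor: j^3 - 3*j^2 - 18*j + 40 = (j - 2)*(j^2 - j - 20) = (j - 2)*(j + 4)*(j - 5)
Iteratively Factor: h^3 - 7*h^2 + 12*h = (h)*(h^2 - 7*h + 12) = h*(h - 3)*(h - 4)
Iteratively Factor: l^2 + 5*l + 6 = (l + 3)*(l + 2)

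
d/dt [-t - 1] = -1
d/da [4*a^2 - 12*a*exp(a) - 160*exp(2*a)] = -12*a*exp(a) + 8*a - 320*exp(2*a) - 12*exp(a)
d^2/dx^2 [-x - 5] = 0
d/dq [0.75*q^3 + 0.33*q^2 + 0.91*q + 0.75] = 2.25*q^2 + 0.66*q + 0.91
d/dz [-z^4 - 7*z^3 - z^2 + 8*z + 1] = -4*z^3 - 21*z^2 - 2*z + 8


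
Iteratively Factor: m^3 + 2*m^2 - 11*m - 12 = (m + 1)*(m^2 + m - 12) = (m + 1)*(m + 4)*(m - 3)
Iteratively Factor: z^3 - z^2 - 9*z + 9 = (z + 3)*(z^2 - 4*z + 3) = (z - 3)*(z + 3)*(z - 1)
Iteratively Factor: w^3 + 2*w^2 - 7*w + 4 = (w - 1)*(w^2 + 3*w - 4) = (w - 1)^2*(w + 4)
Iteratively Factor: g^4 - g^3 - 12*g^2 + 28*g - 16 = (g + 4)*(g^3 - 5*g^2 + 8*g - 4) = (g - 2)*(g + 4)*(g^2 - 3*g + 2) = (g - 2)^2*(g + 4)*(g - 1)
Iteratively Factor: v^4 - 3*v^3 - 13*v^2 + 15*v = (v)*(v^3 - 3*v^2 - 13*v + 15) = v*(v - 5)*(v^2 + 2*v - 3) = v*(v - 5)*(v - 1)*(v + 3)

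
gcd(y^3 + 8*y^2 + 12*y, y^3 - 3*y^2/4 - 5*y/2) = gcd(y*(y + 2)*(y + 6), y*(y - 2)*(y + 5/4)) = y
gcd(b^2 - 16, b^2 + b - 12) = b + 4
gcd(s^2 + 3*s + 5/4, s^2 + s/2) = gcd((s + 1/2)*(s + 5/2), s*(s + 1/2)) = s + 1/2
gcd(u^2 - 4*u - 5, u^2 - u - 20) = u - 5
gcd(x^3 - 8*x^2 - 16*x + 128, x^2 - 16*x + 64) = x - 8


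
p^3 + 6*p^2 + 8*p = p*(p + 2)*(p + 4)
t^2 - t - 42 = (t - 7)*(t + 6)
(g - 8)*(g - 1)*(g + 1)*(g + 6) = g^4 - 2*g^3 - 49*g^2 + 2*g + 48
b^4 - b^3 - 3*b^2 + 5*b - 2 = (b - 1)^3*(b + 2)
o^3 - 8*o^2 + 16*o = o*(o - 4)^2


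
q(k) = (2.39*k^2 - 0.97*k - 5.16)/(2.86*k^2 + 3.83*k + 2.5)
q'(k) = (-5.72*k - 3.83)*(2.39*k^2 - 0.97*k - 5.16)/(2.86*k^2 + 3.83*k + 2.5)^2 + (4.78*k - 0.97)/(2.86*k^2 + 3.83*k + 2.5) = (11.9279*k^2 + 41.4652*k + 17.3378)/(8.1796*k^4 + 21.9076*k^3 + 28.9689*k^2 + 19.15*k + 6.25)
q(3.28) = 0.38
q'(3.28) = 0.13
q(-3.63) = 1.14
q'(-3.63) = 0.03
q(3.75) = 0.43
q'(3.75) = 0.10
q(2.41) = 0.23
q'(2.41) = 0.23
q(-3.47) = 1.14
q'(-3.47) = 0.03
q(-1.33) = 0.15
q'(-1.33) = -2.75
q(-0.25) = -2.77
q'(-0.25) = 2.60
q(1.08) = -0.34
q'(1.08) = 0.76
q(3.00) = 0.34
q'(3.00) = 0.16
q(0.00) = -2.06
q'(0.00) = 2.77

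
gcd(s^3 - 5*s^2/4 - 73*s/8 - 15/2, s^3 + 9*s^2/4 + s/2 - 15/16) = s^2 + 11*s/4 + 15/8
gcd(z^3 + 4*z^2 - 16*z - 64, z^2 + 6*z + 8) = z + 4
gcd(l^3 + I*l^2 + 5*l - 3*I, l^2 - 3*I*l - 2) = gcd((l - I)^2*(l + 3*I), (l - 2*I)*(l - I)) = l - I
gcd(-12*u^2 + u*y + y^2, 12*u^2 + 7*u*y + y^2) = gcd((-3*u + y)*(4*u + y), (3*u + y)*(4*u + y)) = 4*u + y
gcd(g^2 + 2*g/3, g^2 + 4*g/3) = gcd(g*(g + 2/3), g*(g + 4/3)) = g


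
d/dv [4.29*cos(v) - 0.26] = -4.29*sin(v)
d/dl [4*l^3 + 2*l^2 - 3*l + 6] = 12*l^2 + 4*l - 3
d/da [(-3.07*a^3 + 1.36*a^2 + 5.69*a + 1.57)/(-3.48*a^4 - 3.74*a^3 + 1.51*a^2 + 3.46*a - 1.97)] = (-10.6836*a^6 + 9.4656*a^5 + 59.8543*a^4 + 43.1712*a^3 + 31.8728*a^2 - 10.0998*a - 16.6415)/(12.1104*a^8 + 26.0304*a^7 + 3.478*a^6 - 35.3764*a^5 - 9.8895*a^4 + 25.1848*a^3 + 6.0222*a^2 - 13.6324*a + 3.8809)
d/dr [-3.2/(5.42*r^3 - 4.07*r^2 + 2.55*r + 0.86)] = (52.032*r^2 - 26.048*r + 8.16)/(5.42*r^3 - 4.07*r^2 + 2.55*r + 0.86)^2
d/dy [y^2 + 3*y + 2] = 2*y + 3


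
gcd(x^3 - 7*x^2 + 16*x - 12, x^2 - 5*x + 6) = x^2 - 5*x + 6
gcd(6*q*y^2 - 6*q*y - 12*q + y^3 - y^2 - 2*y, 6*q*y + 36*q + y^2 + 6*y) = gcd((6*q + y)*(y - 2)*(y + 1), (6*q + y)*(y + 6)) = 6*q + y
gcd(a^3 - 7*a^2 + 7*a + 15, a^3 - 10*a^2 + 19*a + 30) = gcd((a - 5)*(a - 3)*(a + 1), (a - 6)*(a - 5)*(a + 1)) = a^2 - 4*a - 5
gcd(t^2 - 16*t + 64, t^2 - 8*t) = t - 8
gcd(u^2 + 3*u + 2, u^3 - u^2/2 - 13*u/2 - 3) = u + 2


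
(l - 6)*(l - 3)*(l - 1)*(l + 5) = l^4 - 5*l^3 - 23*l^2 + 117*l - 90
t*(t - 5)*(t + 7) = t^3 + 2*t^2 - 35*t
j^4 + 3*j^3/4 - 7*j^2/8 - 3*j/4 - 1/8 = (j - 1)*(j + 1/4)*(j + 1/2)*(j + 1)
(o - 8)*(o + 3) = o^2 - 5*o - 24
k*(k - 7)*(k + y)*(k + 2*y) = k^4 + 3*k^3*y - 7*k^3 + 2*k^2*y^2 - 21*k^2*y - 14*k*y^2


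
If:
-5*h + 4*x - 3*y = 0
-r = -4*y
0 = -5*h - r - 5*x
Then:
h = -31*y/45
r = 4*y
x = -y/9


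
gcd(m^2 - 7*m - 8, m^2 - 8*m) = m - 8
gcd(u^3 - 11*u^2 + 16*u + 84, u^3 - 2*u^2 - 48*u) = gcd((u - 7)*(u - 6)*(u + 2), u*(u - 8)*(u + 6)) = 1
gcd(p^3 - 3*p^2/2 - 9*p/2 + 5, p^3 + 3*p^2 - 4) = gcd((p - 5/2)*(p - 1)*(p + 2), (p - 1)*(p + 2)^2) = p^2 + p - 2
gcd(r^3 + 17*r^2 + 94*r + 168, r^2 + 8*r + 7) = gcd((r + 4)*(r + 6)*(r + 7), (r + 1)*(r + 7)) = r + 7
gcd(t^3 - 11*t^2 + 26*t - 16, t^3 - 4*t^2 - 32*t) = t - 8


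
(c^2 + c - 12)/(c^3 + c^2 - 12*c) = 1/c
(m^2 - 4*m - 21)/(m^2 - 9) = (m - 7)/(m - 3)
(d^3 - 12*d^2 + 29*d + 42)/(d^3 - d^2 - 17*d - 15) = (d^2 - 13*d + 42)/(d^2 - 2*d - 15)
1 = 1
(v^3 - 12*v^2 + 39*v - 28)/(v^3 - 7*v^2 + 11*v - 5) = (v^2 - 11*v + 28)/(v^2 - 6*v + 5)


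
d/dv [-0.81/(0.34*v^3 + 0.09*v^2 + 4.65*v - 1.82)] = (0.8262*v^2 + 0.1458*v + 3.7665)/(0.34*v^3 + 0.09*v^2 + 4.65*v - 1.82)^2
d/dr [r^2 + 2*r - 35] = 2*r + 2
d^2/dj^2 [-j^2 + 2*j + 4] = -2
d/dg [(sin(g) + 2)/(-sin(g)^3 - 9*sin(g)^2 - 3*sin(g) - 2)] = (2*sin(g)^3 + 15*sin(g)^2 + 36*sin(g) + 4)*cos(g)/(sin(g)^3 + 9*sin(g)^2 + 3*sin(g) + 2)^2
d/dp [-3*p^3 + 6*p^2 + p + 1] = -9*p^2 + 12*p + 1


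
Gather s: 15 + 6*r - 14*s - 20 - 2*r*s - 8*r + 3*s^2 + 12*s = -2*r + 3*s^2 + s*(-2*r - 2) - 5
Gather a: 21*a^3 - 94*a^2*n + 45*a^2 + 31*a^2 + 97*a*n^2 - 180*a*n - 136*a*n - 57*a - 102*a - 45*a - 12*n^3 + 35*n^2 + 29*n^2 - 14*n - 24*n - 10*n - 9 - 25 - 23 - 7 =21*a^3 + a^2*(76 - 94*n) + a*(97*n^2 - 316*n - 204) - 12*n^3 + 64*n^2 - 48*n - 64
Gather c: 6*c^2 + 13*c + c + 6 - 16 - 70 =6*c^2 + 14*c - 80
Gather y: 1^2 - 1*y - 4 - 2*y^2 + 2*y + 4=-2*y^2 + y + 1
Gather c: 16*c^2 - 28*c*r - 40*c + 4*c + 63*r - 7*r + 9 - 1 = 16*c^2 + c*(-28*r - 36) + 56*r + 8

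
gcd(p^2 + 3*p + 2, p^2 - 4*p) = 1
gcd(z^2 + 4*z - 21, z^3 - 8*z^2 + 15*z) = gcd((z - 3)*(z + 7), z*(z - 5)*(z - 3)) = z - 3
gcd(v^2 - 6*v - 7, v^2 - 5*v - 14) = v - 7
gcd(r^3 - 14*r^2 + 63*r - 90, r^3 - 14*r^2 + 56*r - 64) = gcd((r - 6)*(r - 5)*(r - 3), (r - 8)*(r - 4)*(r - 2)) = 1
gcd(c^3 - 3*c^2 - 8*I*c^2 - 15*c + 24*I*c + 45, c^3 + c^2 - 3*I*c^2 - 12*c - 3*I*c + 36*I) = c^2 + c*(-3 - 3*I) + 9*I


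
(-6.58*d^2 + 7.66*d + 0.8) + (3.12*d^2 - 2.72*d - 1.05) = -3.46*d^2 + 4.94*d - 0.25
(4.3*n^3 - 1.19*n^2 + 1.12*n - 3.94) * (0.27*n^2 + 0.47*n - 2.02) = 1.161*n^5 + 1.6997*n^4 - 8.9429*n^3 + 1.8664*n^2 - 4.1142*n + 7.9588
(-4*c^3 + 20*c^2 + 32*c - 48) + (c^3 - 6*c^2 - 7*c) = -3*c^3 + 14*c^2 + 25*c - 48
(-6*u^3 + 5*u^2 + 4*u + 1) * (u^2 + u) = -6*u^5 - u^4 + 9*u^3 + 5*u^2 + u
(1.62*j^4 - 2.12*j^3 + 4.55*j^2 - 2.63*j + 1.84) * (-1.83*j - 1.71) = -2.9646*j^5 + 1.1094*j^4 - 4.7013*j^3 - 2.9676*j^2 + 1.1301*j - 3.1464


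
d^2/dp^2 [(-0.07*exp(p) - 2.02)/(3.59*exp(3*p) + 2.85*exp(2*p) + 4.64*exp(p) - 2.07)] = (-3.608668*exp(6*p) - 236.454273*exp(5*p) - 223.248377*exp(4*p) - 138.763307*exp(3*p) - 217.716264*exp(2*p) - 91.830088*exp(p) - 19.701639)*exp(p)/(46.268279*exp(9*p) + 110.193255*exp(8*p) + 266.881677*exp(7*p) + 227.958984*exp(6*p) + 217.863762*exp(5*p) - 73.250037*exp(4*p) - 18.196363*exp(3*p) - 97.062921*exp(2*p) + 59.645808*exp(p) - 8.869743)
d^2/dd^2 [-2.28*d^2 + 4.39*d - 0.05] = -4.56000000000000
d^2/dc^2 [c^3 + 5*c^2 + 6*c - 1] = 6*c + 10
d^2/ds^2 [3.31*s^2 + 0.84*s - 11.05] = 6.62000000000000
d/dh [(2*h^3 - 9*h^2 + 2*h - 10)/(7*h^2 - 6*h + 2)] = 2*(7*h^4 - 12*h^3 + 26*h^2 + 52*h - 28)/(49*h^4 - 84*h^3 + 64*h^2 - 24*h + 4)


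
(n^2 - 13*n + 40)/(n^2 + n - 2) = (n^2 - 13*n + 40)/(n^2 + n - 2)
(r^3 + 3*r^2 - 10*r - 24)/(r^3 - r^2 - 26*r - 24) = (r^2 - r - 6)/(r^2 - 5*r - 6)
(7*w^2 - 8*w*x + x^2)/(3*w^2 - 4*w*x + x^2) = (-7*w + x)/(-3*w + x)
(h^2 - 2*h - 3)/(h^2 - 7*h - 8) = (h - 3)/(h - 8)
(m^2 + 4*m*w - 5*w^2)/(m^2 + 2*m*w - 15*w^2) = (-m + w)/(-m + 3*w)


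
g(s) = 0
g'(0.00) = 0.00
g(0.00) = 0.00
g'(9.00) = 0.00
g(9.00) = 0.00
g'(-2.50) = 0.00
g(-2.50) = 0.00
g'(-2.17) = 0.00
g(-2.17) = 0.00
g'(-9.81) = 0.00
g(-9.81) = 0.00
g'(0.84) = 0.00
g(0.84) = 0.00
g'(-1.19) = 0.00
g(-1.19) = 0.00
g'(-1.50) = 0.00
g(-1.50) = 0.00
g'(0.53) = 0.00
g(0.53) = 0.00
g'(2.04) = 0.00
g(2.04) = 0.00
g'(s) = 0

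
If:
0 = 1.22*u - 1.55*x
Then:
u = 1.27049180327869*x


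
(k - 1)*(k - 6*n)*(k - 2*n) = k^3 - 8*k^2*n - k^2 + 12*k*n^2 + 8*k*n - 12*n^2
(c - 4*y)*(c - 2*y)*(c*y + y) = c^3*y - 6*c^2*y^2 + c^2*y + 8*c*y^3 - 6*c*y^2 + 8*y^3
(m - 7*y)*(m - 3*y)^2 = m^3 - 13*m^2*y + 51*m*y^2 - 63*y^3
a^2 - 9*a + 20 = (a - 5)*(a - 4)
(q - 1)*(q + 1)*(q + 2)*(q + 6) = q^4 + 8*q^3 + 11*q^2 - 8*q - 12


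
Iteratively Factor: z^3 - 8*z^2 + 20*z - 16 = (z - 2)*(z^2 - 6*z + 8) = (z - 2)^2*(z - 4)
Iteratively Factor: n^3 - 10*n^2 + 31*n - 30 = (n - 2)*(n^2 - 8*n + 15) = (n - 5)*(n - 2)*(n - 3)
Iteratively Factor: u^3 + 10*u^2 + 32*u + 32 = (u + 4)*(u^2 + 6*u + 8) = (u + 4)^2*(u + 2)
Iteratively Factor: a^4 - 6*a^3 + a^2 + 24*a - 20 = (a + 2)*(a^3 - 8*a^2 + 17*a - 10) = (a - 5)*(a + 2)*(a^2 - 3*a + 2) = (a - 5)*(a - 2)*(a + 2)*(a - 1)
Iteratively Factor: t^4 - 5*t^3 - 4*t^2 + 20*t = (t - 2)*(t^3 - 3*t^2 - 10*t) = t*(t - 2)*(t^2 - 3*t - 10) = t*(t - 2)*(t + 2)*(t - 5)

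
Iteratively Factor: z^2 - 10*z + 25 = (z - 5)*(z - 5)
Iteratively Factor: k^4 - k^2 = (k + 1)*(k^3 - k^2) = k*(k + 1)*(k^2 - k) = k^2*(k + 1)*(k - 1)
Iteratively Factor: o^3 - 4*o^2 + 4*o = (o - 2)*(o^2 - 2*o) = o*(o - 2)*(o - 2)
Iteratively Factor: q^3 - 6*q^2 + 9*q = (q - 3)*(q^2 - 3*q) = (q - 3)^2*(q)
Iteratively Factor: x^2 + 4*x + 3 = (x + 1)*(x + 3)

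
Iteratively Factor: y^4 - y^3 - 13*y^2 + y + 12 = (y + 3)*(y^3 - 4*y^2 - y + 4) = (y + 1)*(y + 3)*(y^2 - 5*y + 4) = (y - 1)*(y + 1)*(y + 3)*(y - 4)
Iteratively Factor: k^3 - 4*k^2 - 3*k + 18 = (k + 2)*(k^2 - 6*k + 9) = (k - 3)*(k + 2)*(k - 3)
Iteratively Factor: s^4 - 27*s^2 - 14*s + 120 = (s - 5)*(s^3 + 5*s^2 - 2*s - 24) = (s - 5)*(s + 3)*(s^2 + 2*s - 8) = (s - 5)*(s - 2)*(s + 3)*(s + 4)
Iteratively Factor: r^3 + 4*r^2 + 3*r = (r)*(r^2 + 4*r + 3) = r*(r + 1)*(r + 3)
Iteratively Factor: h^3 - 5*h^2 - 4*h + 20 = (h - 5)*(h^2 - 4) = (h - 5)*(h - 2)*(h + 2)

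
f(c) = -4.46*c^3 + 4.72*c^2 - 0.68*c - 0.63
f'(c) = -13.38*c^2 + 9.44*c - 0.68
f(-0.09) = -0.53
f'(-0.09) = -1.64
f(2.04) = -20.24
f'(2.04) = -37.10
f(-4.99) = 674.45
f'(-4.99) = -380.95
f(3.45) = -129.94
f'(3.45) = -127.37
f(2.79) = -62.65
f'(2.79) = -78.49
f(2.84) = -66.65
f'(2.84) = -81.79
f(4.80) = -388.39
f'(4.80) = -263.64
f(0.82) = -0.47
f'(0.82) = -1.94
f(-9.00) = 3639.15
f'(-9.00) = -1169.42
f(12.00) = -7035.99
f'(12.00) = -1814.12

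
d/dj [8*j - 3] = 8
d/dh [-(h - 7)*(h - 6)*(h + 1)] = -3*h^2 + 24*h - 29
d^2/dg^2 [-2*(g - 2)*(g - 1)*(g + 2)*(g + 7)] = -24*g^2 - 72*g + 44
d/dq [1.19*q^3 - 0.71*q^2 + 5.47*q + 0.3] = 3.57*q^2 - 1.42*q + 5.47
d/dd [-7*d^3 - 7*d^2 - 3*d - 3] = -21*d^2 - 14*d - 3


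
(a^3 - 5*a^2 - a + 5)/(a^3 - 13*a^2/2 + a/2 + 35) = 2*(a^2 - 1)/(2*a^2 - 3*a - 14)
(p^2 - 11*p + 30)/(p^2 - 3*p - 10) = (p - 6)/(p + 2)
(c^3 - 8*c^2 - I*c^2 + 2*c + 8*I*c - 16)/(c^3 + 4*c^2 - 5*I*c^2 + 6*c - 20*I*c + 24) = (c^2 + c*(-8 - 2*I) + 16*I)/(c^2 + c*(4 - 6*I) - 24*I)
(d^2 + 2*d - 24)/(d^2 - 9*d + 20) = (d + 6)/(d - 5)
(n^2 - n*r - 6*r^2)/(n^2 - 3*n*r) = (n + 2*r)/n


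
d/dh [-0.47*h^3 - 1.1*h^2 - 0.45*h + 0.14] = -1.41*h^2 - 2.2*h - 0.45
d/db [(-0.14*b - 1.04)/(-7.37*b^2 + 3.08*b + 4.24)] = (-1.0318*b^2 - 15.3296*b + 2.6096)/(54.3169*b^4 - 45.3992*b^3 - 53.0112*b^2 + 26.1184*b + 17.9776)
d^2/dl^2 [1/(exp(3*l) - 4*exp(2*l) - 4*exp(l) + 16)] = ((-9*exp(2*l) + 16*exp(l) + 4)*(exp(3*l) - 4*exp(2*l) - 4*exp(l) + 16) + 2*(-3*exp(2*l) + 8*exp(l) + 4)^2*exp(l))*exp(l)/(exp(3*l) - 4*exp(2*l) - 4*exp(l) + 16)^3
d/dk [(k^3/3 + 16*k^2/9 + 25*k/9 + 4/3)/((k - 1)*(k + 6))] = (3*k^4 + 30*k^3 + k^2 - 216*k - 210)/(9*(k^4 + 10*k^3 + 13*k^2 - 60*k + 36))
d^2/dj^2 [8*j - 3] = 0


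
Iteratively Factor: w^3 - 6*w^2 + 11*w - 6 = (w - 2)*(w^2 - 4*w + 3) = (w - 2)*(w - 1)*(w - 3)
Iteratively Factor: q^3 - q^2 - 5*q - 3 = (q + 1)*(q^2 - 2*q - 3) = (q + 1)^2*(q - 3)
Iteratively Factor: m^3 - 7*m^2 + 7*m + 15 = (m - 3)*(m^2 - 4*m - 5) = (m - 3)*(m + 1)*(m - 5)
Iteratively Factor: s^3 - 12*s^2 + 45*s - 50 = (s - 5)*(s^2 - 7*s + 10) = (s - 5)*(s - 2)*(s - 5)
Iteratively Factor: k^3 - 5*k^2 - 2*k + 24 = (k - 3)*(k^2 - 2*k - 8) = (k - 4)*(k - 3)*(k + 2)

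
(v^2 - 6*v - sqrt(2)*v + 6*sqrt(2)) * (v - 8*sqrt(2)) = v^3 - 9*sqrt(2)*v^2 - 6*v^2 + 16*v + 54*sqrt(2)*v - 96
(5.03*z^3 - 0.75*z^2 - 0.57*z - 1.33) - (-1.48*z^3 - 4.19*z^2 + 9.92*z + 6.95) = 6.51*z^3 + 3.44*z^2 - 10.49*z - 8.28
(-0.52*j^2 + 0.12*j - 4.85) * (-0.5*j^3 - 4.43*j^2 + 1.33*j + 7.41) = 0.26*j^5 + 2.2436*j^4 + 1.2018*j^3 + 17.7919*j^2 - 5.5613*j - 35.9385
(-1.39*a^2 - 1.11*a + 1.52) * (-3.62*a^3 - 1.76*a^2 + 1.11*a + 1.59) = 5.0318*a^5 + 6.4646*a^4 - 5.0917*a^3 - 6.1174*a^2 - 0.0776999999999999*a + 2.4168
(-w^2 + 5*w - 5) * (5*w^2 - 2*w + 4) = -5*w^4 + 27*w^3 - 39*w^2 + 30*w - 20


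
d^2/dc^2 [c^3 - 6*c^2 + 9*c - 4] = 6*c - 12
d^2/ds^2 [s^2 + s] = 2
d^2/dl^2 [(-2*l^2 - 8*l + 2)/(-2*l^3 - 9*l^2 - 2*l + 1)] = 16/(8*l^3 + 12*l^2 + 6*l + 1)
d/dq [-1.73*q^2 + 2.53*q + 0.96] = 2.53 - 3.46*q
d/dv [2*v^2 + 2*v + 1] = 4*v + 2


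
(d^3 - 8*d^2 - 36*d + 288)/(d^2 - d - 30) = (d^2 - 2*d - 48)/(d + 5)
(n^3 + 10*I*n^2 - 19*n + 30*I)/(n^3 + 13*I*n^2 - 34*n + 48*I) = (n + 5*I)/(n + 8*I)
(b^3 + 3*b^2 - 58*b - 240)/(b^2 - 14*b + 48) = (b^2 + 11*b + 30)/(b - 6)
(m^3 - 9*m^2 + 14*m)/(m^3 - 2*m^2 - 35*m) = (m - 2)/(m + 5)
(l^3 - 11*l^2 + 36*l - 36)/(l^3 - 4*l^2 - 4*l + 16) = (l^2 - 9*l + 18)/(l^2 - 2*l - 8)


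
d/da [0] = 0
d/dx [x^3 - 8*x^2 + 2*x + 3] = 3*x^2 - 16*x + 2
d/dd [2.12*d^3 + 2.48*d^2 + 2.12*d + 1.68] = 6.36*d^2 + 4.96*d + 2.12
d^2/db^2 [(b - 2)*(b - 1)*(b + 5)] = 6*b + 4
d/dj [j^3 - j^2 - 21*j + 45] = 3*j^2 - 2*j - 21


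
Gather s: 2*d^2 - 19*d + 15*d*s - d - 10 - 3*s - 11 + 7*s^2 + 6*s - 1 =2*d^2 - 20*d + 7*s^2 + s*(15*d + 3) - 22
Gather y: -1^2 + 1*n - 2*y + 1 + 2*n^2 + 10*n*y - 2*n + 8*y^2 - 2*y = 2*n^2 - n + 8*y^2 + y*(10*n - 4)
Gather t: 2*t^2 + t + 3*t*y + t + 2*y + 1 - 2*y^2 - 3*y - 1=2*t^2 + t*(3*y + 2) - 2*y^2 - y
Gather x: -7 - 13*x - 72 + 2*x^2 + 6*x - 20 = 2*x^2 - 7*x - 99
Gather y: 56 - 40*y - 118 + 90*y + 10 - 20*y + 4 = 30*y - 48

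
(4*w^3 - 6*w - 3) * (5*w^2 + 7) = 20*w^5 - 2*w^3 - 15*w^2 - 42*w - 21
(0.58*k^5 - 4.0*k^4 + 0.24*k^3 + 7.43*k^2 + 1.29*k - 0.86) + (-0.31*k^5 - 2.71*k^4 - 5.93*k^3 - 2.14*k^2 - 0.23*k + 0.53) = 0.27*k^5 - 6.71*k^4 - 5.69*k^3 + 5.29*k^2 + 1.06*k - 0.33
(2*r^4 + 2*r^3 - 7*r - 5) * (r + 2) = 2*r^5 + 6*r^4 + 4*r^3 - 7*r^2 - 19*r - 10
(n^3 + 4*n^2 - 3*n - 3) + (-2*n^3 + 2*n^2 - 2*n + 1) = -n^3 + 6*n^2 - 5*n - 2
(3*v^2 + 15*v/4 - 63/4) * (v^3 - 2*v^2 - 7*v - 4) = 3*v^5 - 9*v^4/4 - 177*v^3/4 - 27*v^2/4 + 381*v/4 + 63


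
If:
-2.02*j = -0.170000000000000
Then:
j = 0.08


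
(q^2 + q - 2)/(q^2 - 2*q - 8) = (q - 1)/(q - 4)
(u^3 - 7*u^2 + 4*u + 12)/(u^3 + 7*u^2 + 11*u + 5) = (u^2 - 8*u + 12)/(u^2 + 6*u + 5)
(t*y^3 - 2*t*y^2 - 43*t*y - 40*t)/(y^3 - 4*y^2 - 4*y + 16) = t*(y^3 - 2*y^2 - 43*y - 40)/(y^3 - 4*y^2 - 4*y + 16)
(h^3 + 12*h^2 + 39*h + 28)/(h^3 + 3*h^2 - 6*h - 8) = (h + 7)/(h - 2)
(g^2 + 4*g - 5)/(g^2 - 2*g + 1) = (g + 5)/(g - 1)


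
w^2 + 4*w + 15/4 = (w + 3/2)*(w + 5/2)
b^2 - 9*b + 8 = (b - 8)*(b - 1)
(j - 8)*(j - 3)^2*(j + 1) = j^4 - 13*j^3 + 43*j^2 - 15*j - 72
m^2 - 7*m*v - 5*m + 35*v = (m - 5)*(m - 7*v)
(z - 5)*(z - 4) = z^2 - 9*z + 20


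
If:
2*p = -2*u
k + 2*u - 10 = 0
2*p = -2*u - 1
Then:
No Solution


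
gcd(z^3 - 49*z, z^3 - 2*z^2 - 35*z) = z^2 - 7*z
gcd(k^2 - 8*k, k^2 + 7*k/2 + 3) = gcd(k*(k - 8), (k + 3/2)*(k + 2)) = 1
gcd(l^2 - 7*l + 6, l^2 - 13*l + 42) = l - 6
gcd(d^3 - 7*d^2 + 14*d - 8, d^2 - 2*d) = d - 2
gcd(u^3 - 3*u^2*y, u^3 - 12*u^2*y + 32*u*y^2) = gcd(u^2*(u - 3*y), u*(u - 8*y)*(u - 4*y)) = u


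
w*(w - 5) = w^2 - 5*w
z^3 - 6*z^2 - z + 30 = (z - 5)*(z - 3)*(z + 2)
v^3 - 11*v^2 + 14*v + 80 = (v - 8)*(v - 5)*(v + 2)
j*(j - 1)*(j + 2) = j^3 + j^2 - 2*j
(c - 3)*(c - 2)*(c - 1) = c^3 - 6*c^2 + 11*c - 6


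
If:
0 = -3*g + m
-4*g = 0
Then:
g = 0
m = 0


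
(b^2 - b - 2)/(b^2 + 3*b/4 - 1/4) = 4*(b - 2)/(4*b - 1)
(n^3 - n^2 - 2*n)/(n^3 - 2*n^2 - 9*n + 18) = n*(n + 1)/(n^2 - 9)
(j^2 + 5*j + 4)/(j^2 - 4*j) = (j^2 + 5*j + 4)/(j*(j - 4))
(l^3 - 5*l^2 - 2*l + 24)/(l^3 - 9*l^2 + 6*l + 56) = (l - 3)/(l - 7)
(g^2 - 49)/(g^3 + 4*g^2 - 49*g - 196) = 1/(g + 4)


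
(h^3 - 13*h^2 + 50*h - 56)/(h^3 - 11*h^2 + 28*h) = (h - 2)/h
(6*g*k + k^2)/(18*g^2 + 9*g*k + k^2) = k/(3*g + k)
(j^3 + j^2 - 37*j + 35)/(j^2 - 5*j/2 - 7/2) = 2*(-j^3 - j^2 + 37*j - 35)/(-2*j^2 + 5*j + 7)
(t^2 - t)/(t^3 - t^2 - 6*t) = (1 - t)/(-t^2 + t + 6)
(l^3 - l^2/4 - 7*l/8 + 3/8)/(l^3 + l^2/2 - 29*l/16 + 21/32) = 4*(l + 1)/(4*l + 7)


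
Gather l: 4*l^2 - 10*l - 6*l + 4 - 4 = 4*l^2 - 16*l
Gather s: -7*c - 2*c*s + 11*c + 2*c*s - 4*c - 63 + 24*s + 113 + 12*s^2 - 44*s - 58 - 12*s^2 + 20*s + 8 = 0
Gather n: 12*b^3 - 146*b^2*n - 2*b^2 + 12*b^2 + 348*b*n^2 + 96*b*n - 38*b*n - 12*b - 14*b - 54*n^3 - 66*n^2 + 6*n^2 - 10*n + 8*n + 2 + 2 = 12*b^3 + 10*b^2 - 26*b - 54*n^3 + n^2*(348*b - 60) + n*(-146*b^2 + 58*b - 2) + 4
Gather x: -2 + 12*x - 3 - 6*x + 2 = 6*x - 3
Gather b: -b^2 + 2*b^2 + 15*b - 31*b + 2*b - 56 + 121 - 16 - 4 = b^2 - 14*b + 45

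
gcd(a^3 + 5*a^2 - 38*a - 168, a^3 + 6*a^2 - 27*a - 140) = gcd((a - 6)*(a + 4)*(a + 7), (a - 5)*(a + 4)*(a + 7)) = a^2 + 11*a + 28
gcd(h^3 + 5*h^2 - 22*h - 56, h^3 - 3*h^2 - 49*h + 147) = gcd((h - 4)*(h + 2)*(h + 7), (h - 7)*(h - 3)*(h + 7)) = h + 7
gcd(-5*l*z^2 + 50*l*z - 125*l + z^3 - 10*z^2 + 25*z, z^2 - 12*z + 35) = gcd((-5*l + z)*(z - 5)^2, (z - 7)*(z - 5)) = z - 5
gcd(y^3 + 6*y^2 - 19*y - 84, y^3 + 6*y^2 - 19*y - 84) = y^3 + 6*y^2 - 19*y - 84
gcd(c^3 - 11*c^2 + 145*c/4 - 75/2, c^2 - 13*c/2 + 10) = c - 5/2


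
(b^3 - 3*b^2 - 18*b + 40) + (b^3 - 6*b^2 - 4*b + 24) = 2*b^3 - 9*b^2 - 22*b + 64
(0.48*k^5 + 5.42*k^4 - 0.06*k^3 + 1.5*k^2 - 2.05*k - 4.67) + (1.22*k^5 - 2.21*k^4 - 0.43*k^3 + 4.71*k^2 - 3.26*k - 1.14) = 1.7*k^5 + 3.21*k^4 - 0.49*k^3 + 6.21*k^2 - 5.31*k - 5.81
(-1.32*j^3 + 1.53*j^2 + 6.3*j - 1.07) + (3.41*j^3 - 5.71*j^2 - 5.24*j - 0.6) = 2.09*j^3 - 4.18*j^2 + 1.06*j - 1.67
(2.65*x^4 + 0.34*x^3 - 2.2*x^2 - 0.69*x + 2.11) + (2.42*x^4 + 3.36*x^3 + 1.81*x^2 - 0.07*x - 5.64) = 5.07*x^4 + 3.7*x^3 - 0.39*x^2 - 0.76*x - 3.53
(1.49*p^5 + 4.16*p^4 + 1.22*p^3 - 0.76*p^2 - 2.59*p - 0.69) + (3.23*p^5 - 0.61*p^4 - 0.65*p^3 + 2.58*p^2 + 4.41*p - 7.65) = 4.72*p^5 + 3.55*p^4 + 0.57*p^3 + 1.82*p^2 + 1.82*p - 8.34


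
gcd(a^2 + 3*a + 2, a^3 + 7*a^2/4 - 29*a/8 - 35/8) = a + 1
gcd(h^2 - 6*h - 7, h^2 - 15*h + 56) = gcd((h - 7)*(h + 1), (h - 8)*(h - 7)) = h - 7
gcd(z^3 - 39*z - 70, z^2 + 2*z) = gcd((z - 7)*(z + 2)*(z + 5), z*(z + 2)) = z + 2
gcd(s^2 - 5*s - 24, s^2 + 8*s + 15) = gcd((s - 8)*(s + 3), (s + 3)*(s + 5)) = s + 3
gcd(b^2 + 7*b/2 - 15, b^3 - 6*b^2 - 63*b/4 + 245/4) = b - 5/2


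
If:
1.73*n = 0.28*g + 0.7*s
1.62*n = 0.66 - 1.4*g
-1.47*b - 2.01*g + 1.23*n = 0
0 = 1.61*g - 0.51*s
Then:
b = -0.03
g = 0.18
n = 0.25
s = 0.56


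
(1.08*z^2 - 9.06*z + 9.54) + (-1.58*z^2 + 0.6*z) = -0.5*z^2 - 8.46*z + 9.54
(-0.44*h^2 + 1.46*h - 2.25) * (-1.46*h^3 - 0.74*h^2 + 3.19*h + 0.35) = 0.6424*h^5 - 1.806*h^4 + 0.801*h^3 + 6.1684*h^2 - 6.6665*h - 0.7875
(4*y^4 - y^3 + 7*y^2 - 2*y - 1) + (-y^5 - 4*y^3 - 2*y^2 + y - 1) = -y^5 + 4*y^4 - 5*y^3 + 5*y^2 - y - 2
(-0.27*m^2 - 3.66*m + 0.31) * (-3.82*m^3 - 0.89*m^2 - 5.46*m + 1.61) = 1.0314*m^5 + 14.2215*m^4 + 3.5474*m^3 + 19.273*m^2 - 7.5852*m + 0.4991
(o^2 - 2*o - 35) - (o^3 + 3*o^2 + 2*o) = -o^3 - 2*o^2 - 4*o - 35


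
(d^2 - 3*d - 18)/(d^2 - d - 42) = (-d^2 + 3*d + 18)/(-d^2 + d + 42)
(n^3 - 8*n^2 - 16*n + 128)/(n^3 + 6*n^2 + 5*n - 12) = (n^2 - 12*n + 32)/(n^2 + 2*n - 3)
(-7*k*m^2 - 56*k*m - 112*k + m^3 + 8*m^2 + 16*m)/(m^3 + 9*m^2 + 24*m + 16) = (-7*k + m)/(m + 1)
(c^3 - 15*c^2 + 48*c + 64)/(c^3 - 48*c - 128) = (c^2 - 7*c - 8)/(c^2 + 8*c + 16)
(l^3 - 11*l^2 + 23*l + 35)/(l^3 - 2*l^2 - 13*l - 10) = (l - 7)/(l + 2)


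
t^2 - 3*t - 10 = (t - 5)*(t + 2)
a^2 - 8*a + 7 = (a - 7)*(a - 1)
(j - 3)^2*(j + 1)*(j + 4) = j^4 - j^3 - 17*j^2 + 21*j + 36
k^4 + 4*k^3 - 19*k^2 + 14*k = k*(k - 2)*(k - 1)*(k + 7)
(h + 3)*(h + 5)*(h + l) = h^3 + h^2*l + 8*h^2 + 8*h*l + 15*h + 15*l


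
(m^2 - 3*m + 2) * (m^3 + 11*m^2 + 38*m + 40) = m^5 + 8*m^4 + 7*m^3 - 52*m^2 - 44*m + 80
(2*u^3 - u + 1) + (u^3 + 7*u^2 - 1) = 3*u^3 + 7*u^2 - u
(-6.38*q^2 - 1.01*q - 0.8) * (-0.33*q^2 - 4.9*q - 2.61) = 2.1054*q^4 + 31.5953*q^3 + 21.8648*q^2 + 6.5561*q + 2.088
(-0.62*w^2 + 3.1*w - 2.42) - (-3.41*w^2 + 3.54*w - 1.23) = 2.79*w^2 - 0.44*w - 1.19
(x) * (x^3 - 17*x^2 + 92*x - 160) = x^4 - 17*x^3 + 92*x^2 - 160*x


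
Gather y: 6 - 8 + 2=0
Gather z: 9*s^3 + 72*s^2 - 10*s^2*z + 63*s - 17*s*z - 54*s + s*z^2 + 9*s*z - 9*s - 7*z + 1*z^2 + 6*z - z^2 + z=9*s^3 + 72*s^2 + s*z^2 + z*(-10*s^2 - 8*s)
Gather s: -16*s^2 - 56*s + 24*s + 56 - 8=-16*s^2 - 32*s + 48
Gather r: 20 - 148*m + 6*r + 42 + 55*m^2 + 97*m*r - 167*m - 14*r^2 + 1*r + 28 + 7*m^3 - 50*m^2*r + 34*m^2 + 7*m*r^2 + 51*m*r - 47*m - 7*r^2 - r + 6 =7*m^3 + 89*m^2 - 362*m + r^2*(7*m - 21) + r*(-50*m^2 + 148*m + 6) + 96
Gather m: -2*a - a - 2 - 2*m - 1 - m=-3*a - 3*m - 3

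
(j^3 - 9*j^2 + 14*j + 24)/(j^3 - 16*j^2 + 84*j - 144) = (j + 1)/(j - 6)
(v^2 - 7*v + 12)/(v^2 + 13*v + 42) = (v^2 - 7*v + 12)/(v^2 + 13*v + 42)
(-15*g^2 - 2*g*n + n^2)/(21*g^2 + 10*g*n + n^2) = (-5*g + n)/(7*g + n)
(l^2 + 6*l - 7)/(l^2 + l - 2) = (l + 7)/(l + 2)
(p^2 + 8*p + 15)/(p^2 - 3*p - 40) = (p + 3)/(p - 8)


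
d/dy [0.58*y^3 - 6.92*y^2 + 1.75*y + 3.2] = 1.74*y^2 - 13.84*y + 1.75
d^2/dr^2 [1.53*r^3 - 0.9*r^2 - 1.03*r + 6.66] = 9.18*r - 1.8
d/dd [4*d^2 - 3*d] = 8*d - 3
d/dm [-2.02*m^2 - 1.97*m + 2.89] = -4.04*m - 1.97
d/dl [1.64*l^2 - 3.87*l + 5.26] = 3.28*l - 3.87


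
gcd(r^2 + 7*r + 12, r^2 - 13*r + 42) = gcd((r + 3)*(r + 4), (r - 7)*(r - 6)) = 1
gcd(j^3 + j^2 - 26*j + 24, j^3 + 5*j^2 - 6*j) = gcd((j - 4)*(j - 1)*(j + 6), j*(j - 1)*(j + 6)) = j^2 + 5*j - 6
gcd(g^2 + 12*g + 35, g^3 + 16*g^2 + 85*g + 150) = g + 5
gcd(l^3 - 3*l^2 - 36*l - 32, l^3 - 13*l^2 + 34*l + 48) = l^2 - 7*l - 8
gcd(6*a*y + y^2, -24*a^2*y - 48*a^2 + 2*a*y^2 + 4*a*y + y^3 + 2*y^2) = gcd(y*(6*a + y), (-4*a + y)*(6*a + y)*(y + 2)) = 6*a + y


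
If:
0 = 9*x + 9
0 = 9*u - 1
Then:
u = 1/9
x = -1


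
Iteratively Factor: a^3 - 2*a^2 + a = (a - 1)*(a^2 - a) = a*(a - 1)*(a - 1)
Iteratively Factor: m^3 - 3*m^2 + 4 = (m - 2)*(m^2 - m - 2) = (m - 2)*(m + 1)*(m - 2)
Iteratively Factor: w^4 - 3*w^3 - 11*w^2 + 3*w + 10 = (w + 1)*(w^3 - 4*w^2 - 7*w + 10) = (w - 5)*(w + 1)*(w^2 + w - 2) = (w - 5)*(w - 1)*(w + 1)*(w + 2)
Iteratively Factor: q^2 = (q)*(q)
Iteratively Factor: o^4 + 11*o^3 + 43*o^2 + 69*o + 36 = (o + 3)*(o^3 + 8*o^2 + 19*o + 12) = (o + 3)^2*(o^2 + 5*o + 4) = (o + 3)^2*(o + 4)*(o + 1)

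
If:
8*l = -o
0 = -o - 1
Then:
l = 1/8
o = -1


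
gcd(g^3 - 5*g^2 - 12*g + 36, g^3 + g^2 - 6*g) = g^2 + g - 6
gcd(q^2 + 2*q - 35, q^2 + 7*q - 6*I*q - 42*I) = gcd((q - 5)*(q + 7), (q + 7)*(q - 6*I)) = q + 7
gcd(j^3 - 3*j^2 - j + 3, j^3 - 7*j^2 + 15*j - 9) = j^2 - 4*j + 3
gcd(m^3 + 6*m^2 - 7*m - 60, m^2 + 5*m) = m + 5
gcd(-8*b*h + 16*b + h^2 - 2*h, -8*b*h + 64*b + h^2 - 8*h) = 8*b - h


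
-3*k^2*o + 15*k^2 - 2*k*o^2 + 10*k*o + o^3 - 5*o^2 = (-3*k + o)*(k + o)*(o - 5)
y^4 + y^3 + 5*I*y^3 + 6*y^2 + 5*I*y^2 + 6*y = y*(y + 1)*(y - I)*(y + 6*I)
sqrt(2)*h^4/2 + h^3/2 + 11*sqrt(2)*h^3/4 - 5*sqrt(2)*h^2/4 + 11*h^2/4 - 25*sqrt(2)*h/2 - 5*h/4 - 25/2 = (h - 2)*(h + 5/2)*(h + 5)*(sqrt(2)*h/2 + 1/2)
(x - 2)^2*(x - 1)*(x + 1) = x^4 - 4*x^3 + 3*x^2 + 4*x - 4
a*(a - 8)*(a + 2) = a^3 - 6*a^2 - 16*a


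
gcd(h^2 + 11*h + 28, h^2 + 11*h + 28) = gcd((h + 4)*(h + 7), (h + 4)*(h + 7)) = h^2 + 11*h + 28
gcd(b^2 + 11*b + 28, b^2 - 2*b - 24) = b + 4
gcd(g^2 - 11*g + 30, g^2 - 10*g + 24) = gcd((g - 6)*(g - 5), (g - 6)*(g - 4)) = g - 6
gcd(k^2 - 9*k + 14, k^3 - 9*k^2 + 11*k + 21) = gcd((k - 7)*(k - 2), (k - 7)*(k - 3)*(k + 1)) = k - 7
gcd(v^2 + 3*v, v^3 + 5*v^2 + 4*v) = v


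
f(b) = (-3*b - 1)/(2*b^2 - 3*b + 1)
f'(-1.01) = -0.11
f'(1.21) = 85.74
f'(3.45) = 0.38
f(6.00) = -0.35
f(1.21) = -15.53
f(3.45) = -0.79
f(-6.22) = 0.18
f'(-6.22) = 0.02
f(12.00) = -0.15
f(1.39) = -7.45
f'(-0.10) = -3.64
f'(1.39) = 23.14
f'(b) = (3 - 4*b)*(-3*b - 1)/(2*b^2 - 3*b + 1)^2 - 3/(2*b^2 - 3*b + 1) = 2*(3*b^2 + 2*b - 3)/(4*b^4 - 12*b^3 + 13*b^2 - 6*b + 1)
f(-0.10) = -0.53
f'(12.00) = 0.01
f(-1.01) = 0.33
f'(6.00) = 0.08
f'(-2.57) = 0.05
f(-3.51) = 0.26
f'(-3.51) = 0.04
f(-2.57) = 0.31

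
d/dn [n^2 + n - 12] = 2*n + 1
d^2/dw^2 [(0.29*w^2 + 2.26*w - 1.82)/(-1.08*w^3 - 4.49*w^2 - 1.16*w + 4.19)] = (-0.676512*w^6 - 15.816384*w^5 - 38.101104*w^4 + 40.396268*w^3 + 78.3706500000001*w^2 - 148.814724*w + 41.226122)/(1.259712*w^9 + 15.711408*w^8 + 69.377796*w^7 + 109.607633*w^6 - 47.391996*w^5 - 266.782617*w^4 - 72.496516*w^3 + 219.566475*w^2 + 61.095228*w - 73.560059)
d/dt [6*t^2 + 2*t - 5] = 12*t + 2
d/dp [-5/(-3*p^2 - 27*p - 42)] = 5*(-2*p - 9)/(3*(p^2 + 9*p + 14)^2)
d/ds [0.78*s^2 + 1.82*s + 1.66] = 1.56*s + 1.82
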